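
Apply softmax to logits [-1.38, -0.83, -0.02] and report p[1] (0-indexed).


Exponentials: e^-1.38=0.2516, e^-0.83=0.436, e^-0.02=0.9802
Sum = 1.6678
Softmax = [0.1508, 0.2614, 0.5877]
p[1] = 0.436/1.6678 = 0.2614

0.2614


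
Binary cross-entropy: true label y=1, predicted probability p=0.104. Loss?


BCE = -[y·ln(p) + (1-y)·ln(1-p)]
= -1·ln(0.104) - 0
= -ln(0.104) = 2.2634

2.2634


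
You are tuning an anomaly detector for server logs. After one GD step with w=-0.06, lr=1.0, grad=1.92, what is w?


w_new = w - α·∇
= -0.06 - 1.0·1.92
= -0.06 - 1.92
= -1.98

-1.98


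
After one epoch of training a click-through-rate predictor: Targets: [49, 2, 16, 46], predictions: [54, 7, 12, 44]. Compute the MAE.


Absolute errors: |49-54|=5, |2-7|=5, |16-12|=4, |46-44|=2
Sum = 16
MAE = 16/4 = 4

4


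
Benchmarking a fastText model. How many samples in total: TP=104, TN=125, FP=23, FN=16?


Total = TP + TN + FP + FN
= 104 + 125 + 23 + 16
= 268
(Predicted positive: 127, predicted negative: 141)

268


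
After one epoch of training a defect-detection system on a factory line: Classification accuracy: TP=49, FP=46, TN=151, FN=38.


Accuracy = (TP+TN)/(TP+TN+FP+FN)
= (49+151)/(284)
= 200/284 = 70.42%

70.42%


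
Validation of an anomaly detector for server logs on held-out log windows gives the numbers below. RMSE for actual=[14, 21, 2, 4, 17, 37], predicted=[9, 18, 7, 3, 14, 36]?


MSE = 70/6 = 11.6667
RMSE = √(70/6) = 3.4157

3.4157


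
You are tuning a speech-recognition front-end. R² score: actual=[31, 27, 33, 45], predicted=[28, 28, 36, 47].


ȳ = 34
SS_res = Σ(y-ŷ)² = 23
SS_tot = Σ(y-ȳ)² = 180
R² = 1 - SS_res/SS_tot = 1 - 0.1278 = 0.8722

0.8722


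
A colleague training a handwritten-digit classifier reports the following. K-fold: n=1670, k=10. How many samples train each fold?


Fold size = 1670/10 = 167
Training per fold = 1670 - 167 = 1503

1503


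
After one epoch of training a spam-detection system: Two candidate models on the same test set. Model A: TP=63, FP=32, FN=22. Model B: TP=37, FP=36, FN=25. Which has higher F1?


Model A: P=63/95=0.6632, R=63/85=0.7412, F1=2PR/(P+R)=2TP/(2TP+FP+FN)=126/180=0.7
Model B: P=37/73=0.5068, R=37/62=0.5968, F1=2PR/(P+R)=2TP/(2TP+FP+FN)=74/135=0.5481
0.7 > 0.5481 → Model A

Model A


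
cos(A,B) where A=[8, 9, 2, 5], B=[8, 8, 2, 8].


A·B = 8·8 + 9·8 + 2·2 + 5·8 = 180
‖A‖ = √174 = 13.1909, ‖B‖ = √196 = 14
cos = 180/(√174·√196) = 180/√34104 = 0.9747

0.9747


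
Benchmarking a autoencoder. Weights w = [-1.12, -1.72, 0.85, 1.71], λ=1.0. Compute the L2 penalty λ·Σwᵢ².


‖w‖₂² = (-1.12)² + (-1.72)² + (0.85)² + (1.71)²
     = 1.2544 + 2.9584 + 0.7225 + 2.9241
     = 7.8594
λ·‖w‖₂² = 1.0·7.8594 = 7.8594

7.8594


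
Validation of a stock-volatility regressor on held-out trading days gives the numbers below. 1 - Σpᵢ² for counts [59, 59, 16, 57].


Probabilities: [59/191, 59/191, 16/191, 57/191] ≈ [0.3089, 0.3089, 0.0838, 0.2984]
Σpᵢ² = (3481 + 3481 + 256 + 3249)/191² = 10467/36481
Gini = 1 - Σpᵢ² = 1 - 10467/36481 = 0.7131

0.7131


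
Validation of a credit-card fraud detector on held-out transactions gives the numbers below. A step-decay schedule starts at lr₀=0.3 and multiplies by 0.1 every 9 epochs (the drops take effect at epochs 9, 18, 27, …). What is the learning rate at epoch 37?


n_drops = ⌊37/9⌋ = 4
lr = 0.3·0.1^4 = 0.3·0.0001 = 0.00003

0.00003


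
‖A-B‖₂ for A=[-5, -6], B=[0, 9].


d = √((-5-0)² + (-6-9)²)
  = √(25 + 225)
  = √250 = 15.8114

15.8114


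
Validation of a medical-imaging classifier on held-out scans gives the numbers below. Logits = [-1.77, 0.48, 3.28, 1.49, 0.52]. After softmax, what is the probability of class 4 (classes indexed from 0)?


Exponentials: e^-1.77=0.1703, e^0.48=1.6161, e^3.28=26.5758, e^1.49=4.4371, e^0.52=1.682
Sum = 34.4813
Softmax = [0.0049, 0.0469, 0.7707, 0.1287, 0.0488]
p[4] = 1.682/34.4813 = 0.0488

0.0488


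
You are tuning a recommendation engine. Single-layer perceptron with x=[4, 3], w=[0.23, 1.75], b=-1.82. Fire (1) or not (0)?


z = (4)·(0.23) + (3)·(1.75) - 1.82
  = 4.35
step(z) = 1 (z≥0)

1


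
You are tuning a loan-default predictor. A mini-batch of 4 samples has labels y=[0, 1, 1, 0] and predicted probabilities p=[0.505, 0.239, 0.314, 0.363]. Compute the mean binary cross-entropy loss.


L[0] = -ln(1-0.505) = -ln(0.495) = 0.7032
L[1] = -ln(0.239) = 1.4313
L[2] = -ln(0.314) = 1.1584
L[3] = -ln(1-0.363) = -ln(0.637) = 0.451
mean = (0.7032 + 1.4313 + 1.1584 + 0.451)/4 = 0.936

0.936


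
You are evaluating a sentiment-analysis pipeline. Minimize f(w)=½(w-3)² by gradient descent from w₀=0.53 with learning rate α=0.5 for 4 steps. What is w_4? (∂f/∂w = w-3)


step 1: grad = 0.53-3 = -2.47; w = 0.53 - 0.5·(-2.47) = 1.765
step 2: grad = 1.765-3 = -1.235; w = 1.765 - 0.5·(-1.235) = 2.3825
step 3: grad = 2.3825-3 = -0.6175; w = 2.3825 - 0.5·(-0.6175) = 2.69125
step 4: grad = 2.69125-3 = -0.30875; w = 2.69125 - 0.5·(-0.30875) = 2.845625

2.845625


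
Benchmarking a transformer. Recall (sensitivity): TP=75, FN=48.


Recall = TP/(TP+FN)
= 75/(75+48)
= 75/123 = 60.98%

60.98%


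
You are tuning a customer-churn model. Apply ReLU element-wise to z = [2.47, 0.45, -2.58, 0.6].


ReLU(2.47) = max(0, 2.47) = 2.47
ReLU(0.45) = max(0, 0.45) = 0.45
ReLU(-2.58) = max(0, -2.58) = 0.0
ReLU(0.6) = max(0, 0.6) = 0.6
result = [2.47, 0.45, 0.0, 0.6]

[2.47, 0.45, 0.0, 0.6]


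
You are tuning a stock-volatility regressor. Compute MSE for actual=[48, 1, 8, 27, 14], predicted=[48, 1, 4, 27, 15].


Squared errors: (48-48)²=0, (1-1)²=0, (8-4)²=16, (27-27)²=0, (14-15)²=1
Sum = 17
MSE = 17/5 = 17/5

17/5


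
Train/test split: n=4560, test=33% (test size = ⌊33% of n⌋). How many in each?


Test = ⌊4560·33/100⌋ = 1504
Train = 4560 - 1504 = 3056

Train: 3056, Test: 1504


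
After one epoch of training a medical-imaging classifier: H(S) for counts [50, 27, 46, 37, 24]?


Probabilities: [50/184, 27/184, 46/184, 37/184, 24/184] ≈ [0.2717, 0.1467, 0.25, 0.2011, 0.1304]
H = -((50/184)·log₂(50/184) + (27/184)·log₂(27/184) + (46/184)·log₂(46/184) + (37/184)·log₂(37/184) + (24/184)·log₂(24/184))
  = 2.2657 bits

2.2657 bits


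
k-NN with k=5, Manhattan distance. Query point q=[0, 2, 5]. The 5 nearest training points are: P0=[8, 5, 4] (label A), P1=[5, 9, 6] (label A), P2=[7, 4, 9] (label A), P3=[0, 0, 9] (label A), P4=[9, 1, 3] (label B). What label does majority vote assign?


d(q,P0) = 12  (label A)
d(q,P1) = 13  (label A)
d(q,P2) = 13  (label A)
d(q,P3) = 6  (label A)
d(q,P4) = 12  (label B)
Votes: A=4, B=1
Majority → A

A


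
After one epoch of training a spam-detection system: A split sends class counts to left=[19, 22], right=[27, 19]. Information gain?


Parent = [46, 41], H_parent = 0.9976
H_left = 0.9961 (n=41), H_right = 0.9781 (n=46)
H_children = (41/87)·0.9961 + (46/87)·0.9781 = 0.9866
IG = 0.9976 - 0.9866 = 0.011

0.011


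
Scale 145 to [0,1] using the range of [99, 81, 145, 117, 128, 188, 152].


min=81, max=188
(145-81)/(188-81) = 64/107 = 0.5981

0.5981


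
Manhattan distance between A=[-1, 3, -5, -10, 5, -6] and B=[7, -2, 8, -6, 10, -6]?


d = |-1-7| + |3+ 2| + |-5-8| + |-10+ 6| + |5-10| + |-6+ 6|
  = 8 + 5 + 13 + 4 + 5 + 0
  = 35

35


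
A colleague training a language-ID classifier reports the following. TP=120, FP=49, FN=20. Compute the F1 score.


Precision = 120/169 = 0.7101
Recall = 120/140 = 0.8571
F1 = 2·P·R/(P+R) = 2·TP/(2·TP+FP+FN) = 240/(240+49+20) = 240/309 = 0.7767

0.7767


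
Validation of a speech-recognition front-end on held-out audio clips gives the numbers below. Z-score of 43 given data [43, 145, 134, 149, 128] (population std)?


μ = 119.8, σ = 39.1275
z = (43 - 119.8)/39.1275 = -1.9628

-1.9628


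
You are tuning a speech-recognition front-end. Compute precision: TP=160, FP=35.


Precision = TP/(TP+FP)
= 160/(160+35)
= 160/195 = 82.05%

82.05%


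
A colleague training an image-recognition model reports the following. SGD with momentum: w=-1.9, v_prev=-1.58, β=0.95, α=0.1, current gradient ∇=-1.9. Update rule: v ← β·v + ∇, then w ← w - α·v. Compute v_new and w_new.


v_new = 0.95·-1.58 - 1.9 = -1.501 - 1.9 = -3.401
w_new = -1.9 - 0.1·-3.401 = -1.9 + 0.3401 = -1.5599

v_new=-3.401, w_new=-1.5599


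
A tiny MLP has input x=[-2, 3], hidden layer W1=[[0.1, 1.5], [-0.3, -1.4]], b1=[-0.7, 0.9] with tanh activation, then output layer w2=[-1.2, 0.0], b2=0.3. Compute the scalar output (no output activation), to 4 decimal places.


z1[0] = (0.1)·(-2) + (1.5)·(3) - 0.7 = 3.6
z1[1] = (-0.3)·(-2) + (-1.4)·(3) + 0.9 = -2.7
h = tanh(z1) = [0.9985, -0.991]
output = (-1.2)·(0.9985) + (0.0)·(-0.991) + 0.3 = -0.8982

-0.8982


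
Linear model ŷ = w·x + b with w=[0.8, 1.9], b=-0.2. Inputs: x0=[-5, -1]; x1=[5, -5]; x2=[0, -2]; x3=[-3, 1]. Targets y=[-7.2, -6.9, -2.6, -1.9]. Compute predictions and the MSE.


ŷ0 = (0.8)·(-5) + (1.9)·(-1) - 0.2 = -6.1
ŷ1 = (0.8)·(5) + (1.9)·(-5) - 0.2 = -5.7
ŷ2 = (0.8)·(0) + (1.9)·(-2) - 0.2 = -4.0
ŷ3 = (0.8)·(-3) + (1.9)·(1) - 0.2 = -0.7
errors² = [1.21, 1.44, 1.96, 1.44]
MSE = 6.0500/4 = 1.5125

1.5125


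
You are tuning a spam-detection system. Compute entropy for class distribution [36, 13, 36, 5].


Probabilities: [36/90, 13/90, 36/90, 5/90] ≈ [0.4, 0.1444, 0.4, 0.0556]
H = -((36/90)·log₂(36/90) + (13/90)·log₂(13/90) + (36/90)·log₂(36/90) + (5/90)·log₂(5/90))
  = 1.6924 bits

1.6924 bits


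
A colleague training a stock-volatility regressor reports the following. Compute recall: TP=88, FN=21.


Recall = TP/(TP+FN)
= 88/(88+21)
= 88/109 = 80.73%

80.73%


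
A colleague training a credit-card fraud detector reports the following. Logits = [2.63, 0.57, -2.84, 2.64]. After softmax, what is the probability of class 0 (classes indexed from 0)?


Exponentials: e^2.63=13.8738, e^0.57=1.7683, e^-2.84=0.0584, e^2.64=14.0132
Sum = 29.7137
Softmax = [0.4669, 0.0595, 0.002, 0.4716]
p[0] = 13.8738/29.7137 = 0.4669

0.4669


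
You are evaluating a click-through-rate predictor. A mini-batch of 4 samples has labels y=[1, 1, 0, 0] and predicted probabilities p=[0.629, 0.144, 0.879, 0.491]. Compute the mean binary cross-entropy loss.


L[0] = -ln(0.629) = 0.4636
L[1] = -ln(0.144) = 1.9379
L[2] = -ln(1-0.879) = -ln(0.121) = 2.112
L[3] = -ln(1-0.491) = -ln(0.509) = 0.6753
mean = (0.4636 + 1.9379 + 2.112 + 0.6753)/4 = 1.2972

1.2972


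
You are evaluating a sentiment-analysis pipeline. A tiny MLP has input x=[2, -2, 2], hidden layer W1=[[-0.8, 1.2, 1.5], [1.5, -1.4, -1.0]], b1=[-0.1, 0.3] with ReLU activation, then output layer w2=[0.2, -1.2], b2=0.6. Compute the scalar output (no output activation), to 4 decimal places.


z1[0] = (-0.8)·(2) + (1.2)·(-2) + (1.5)·(2) - 0.1 = -1.1
z1[1] = (1.5)·(2) + (-1.4)·(-2) + (-1.0)·(2) + 0.3 = 4.1
h = ReLU(z1) = [0.0, 4.1]
output = (0.2)·(0.0) + (-1.2)·(4.1) + 0.6 = -4.32

-4.32


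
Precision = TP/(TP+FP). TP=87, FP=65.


Precision = TP/(TP+FP)
= 87/(87+65)
= 87/152 = 57.24%

57.24%


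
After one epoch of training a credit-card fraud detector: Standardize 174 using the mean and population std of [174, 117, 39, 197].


μ = 131.75, σ = 60.9564
z = (174 - 131.75)/60.9564 = 0.6931

0.6931


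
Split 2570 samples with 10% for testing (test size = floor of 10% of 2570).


Test = ⌊2570·10/100⌋ = 257
Train = 2570 - 257 = 2313

Train: 2313, Test: 257


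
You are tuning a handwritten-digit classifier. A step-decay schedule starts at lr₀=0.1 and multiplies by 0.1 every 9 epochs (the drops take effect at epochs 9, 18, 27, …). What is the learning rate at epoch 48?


n_drops = ⌊48/9⌋ = 5
lr = 0.1·0.1^5 = 0.1·0.00001 = 0.000001

0.000001


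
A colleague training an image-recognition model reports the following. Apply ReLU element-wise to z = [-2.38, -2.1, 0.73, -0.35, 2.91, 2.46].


ReLU(-2.38) = max(0, -2.38) = 0.0
ReLU(-2.1) = max(0, -2.1) = 0.0
ReLU(0.73) = max(0, 0.73) = 0.73
ReLU(-0.35) = max(0, -0.35) = 0.0
ReLU(2.91) = max(0, 2.91) = 2.91
ReLU(2.46) = max(0, 2.46) = 2.46
result = [0.0, 0.0, 0.73, 0.0, 2.91, 2.46]

[0.0, 0.0, 0.73, 0.0, 2.91, 2.46]


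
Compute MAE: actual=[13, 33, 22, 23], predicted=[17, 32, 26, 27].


Absolute errors: |13-17|=4, |33-32|=1, |22-26|=4, |23-27|=4
Sum = 13
MAE = 13/4 = 13/4

13/4


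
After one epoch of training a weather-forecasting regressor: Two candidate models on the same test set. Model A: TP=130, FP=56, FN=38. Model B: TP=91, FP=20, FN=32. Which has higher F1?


Model A: P=130/186=0.6989, R=130/168=0.7738, F1=2PR/(P+R)=2TP/(2TP+FP+FN)=260/354=0.7345
Model B: P=91/111=0.8198, R=91/123=0.7398, F1=2PR/(P+R)=2TP/(2TP+FP+FN)=182/234=0.7778
0.7345 < 0.7778 → Model B

Model B


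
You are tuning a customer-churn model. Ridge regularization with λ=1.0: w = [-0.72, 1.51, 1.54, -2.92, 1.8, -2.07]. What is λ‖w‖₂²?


‖w‖₂² = (-0.72)² + (1.51)² + (1.54)² + (-2.92)² + (1.8)² + (-2.07)²
     = 0.5184 + 2.2801 + 2.3716 + 8.5264 + 3.24 + 4.2849
     = 21.2214
λ·‖w‖₂² = 1.0·21.2214 = 21.2214

21.2214


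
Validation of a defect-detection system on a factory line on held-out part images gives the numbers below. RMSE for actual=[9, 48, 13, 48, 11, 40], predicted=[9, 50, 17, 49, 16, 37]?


MSE = 55/6 = 9.1667
RMSE = √(55/6) = 3.0277

3.0277


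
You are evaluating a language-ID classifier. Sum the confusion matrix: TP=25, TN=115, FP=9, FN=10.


Total = TP + TN + FP + FN
= 25 + 115 + 9 + 10
= 159
(Predicted positive: 34, predicted negative: 125)

159


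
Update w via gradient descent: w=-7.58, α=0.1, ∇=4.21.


w_new = w - α·∇
= -7.58 - 0.1·4.21
= -7.58 - 0.421
= -8.001

-8.001


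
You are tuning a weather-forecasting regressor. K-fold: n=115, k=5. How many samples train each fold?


Fold size = 115/5 = 23
Training per fold = 115 - 23 = 92

92


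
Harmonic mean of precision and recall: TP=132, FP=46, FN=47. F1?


Precision = 132/178 = 0.7416
Recall = 132/179 = 0.7374
F1 = 2·P·R/(P+R) = 2·TP/(2·TP+FP+FN) = 264/(264+46+47) = 264/357 = 0.7395

0.7395


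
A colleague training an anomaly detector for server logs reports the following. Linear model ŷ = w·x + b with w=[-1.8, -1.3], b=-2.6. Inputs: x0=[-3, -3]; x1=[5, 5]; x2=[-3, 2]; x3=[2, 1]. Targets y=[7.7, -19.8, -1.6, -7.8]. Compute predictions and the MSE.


ŷ0 = (-1.8)·(-3) + (-1.3)·(-3) - 2.6 = 6.7
ŷ1 = (-1.8)·(5) + (-1.3)·(5) - 2.6 = -18.1
ŷ2 = (-1.8)·(-3) + (-1.3)·(2) - 2.6 = 0.2
ŷ3 = (-1.8)·(2) + (-1.3)·(1) - 2.6 = -7.5
errors² = [1.0, 2.89, 3.24, 0.09]
MSE = 7.2200/4 = 1.805

1.805


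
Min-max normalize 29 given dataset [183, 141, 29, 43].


min=29, max=183
(29-29)/(183-29) = 0/154 = 0.0

0.0


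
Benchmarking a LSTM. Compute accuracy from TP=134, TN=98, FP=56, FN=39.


Accuracy = (TP+TN)/(TP+TN+FP+FN)
= (134+98)/(327)
= 232/327 = 70.95%

70.95%


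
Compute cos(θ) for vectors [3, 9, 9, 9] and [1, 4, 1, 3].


A·B = 3·1 + 9·4 + 9·1 + 9·3 = 75
‖A‖ = √252 = 15.8745, ‖B‖ = √27 = 5.1962
cos = 75/(√252·√27) = 75/√6804 = 0.9092

0.9092


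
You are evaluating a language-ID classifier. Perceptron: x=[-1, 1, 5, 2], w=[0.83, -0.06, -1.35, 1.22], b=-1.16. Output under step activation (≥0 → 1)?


z = (-1)·(0.83) + (1)·(-0.06) + (5)·(-1.35) + (2)·(1.22) - 1.16
  = -6.36
step(z) = 0 (z<0)

0


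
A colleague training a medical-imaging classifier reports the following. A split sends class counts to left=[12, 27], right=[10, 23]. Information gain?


Parent = [22, 50], H_parent = 0.888
H_left = 0.8905 (n=39), H_right = 0.885 (n=33)
H_children = (39/72)·0.8905 + (33/72)·0.885 = 0.888
IG = 0.888 - 0.888 = 0.0

0.0


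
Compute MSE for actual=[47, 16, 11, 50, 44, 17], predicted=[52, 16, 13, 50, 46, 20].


Squared errors: (47-52)²=25, (16-16)²=0, (11-13)²=4, (50-50)²=0, (44-46)²=4, (17-20)²=9
Sum = 42
MSE = 42/6 = 7

7


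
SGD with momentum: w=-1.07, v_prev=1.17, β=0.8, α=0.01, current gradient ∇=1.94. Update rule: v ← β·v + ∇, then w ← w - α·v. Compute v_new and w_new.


v_new = 0.8·1.17 + 1.94 = 0.936 + 1.94 = 2.876
w_new = -1.07 - 0.01·2.876 = -1.07 - 0.02876 = -1.09876

v_new=2.876, w_new=-1.09876


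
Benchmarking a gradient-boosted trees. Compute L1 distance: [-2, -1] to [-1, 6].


d = |-2+ 1| + |-1-6|
  = 1 + 7
  = 8

8


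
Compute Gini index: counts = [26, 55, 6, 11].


Probabilities: [26/98, 55/98, 6/98, 11/98] ≈ [0.2653, 0.5612, 0.0612, 0.1122]
Σpᵢ² = (676 + 3025 + 36 + 121)/98² = 3858/9604
Gini = 1 - Σpᵢ² = 1 - 3858/9604 = 0.5983

0.5983


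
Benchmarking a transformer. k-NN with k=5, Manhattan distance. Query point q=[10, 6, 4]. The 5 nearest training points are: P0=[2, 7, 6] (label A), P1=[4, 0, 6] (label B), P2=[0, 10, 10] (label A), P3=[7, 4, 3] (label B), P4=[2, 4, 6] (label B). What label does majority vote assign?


d(q,P0) = 11  (label A)
d(q,P1) = 14  (label B)
d(q,P2) = 20  (label A)
d(q,P3) = 6  (label B)
d(q,P4) = 12  (label B)
Votes: A=2, B=3
Majority → B

B


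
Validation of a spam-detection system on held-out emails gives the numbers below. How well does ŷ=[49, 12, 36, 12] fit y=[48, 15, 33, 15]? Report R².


ȳ = 27.75
SS_res = Σ(y-ŷ)² = 28
SS_tot = Σ(y-ȳ)² = 762.75
R² = 1 - SS_res/SS_tot = 1 - 0.0367 = 0.9633

0.9633


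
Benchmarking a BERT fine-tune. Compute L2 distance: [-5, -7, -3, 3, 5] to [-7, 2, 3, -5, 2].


d = √((-5+ 7)² + (-7-2)² + (-3-3)² + (3+ 5)² + (5-2)²)
  = √(4 + 81 + 36 + 64 + 9)
  = √194 = 13.9284

13.9284


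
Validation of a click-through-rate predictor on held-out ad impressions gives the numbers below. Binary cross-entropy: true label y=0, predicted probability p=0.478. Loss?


BCE = -[y·ln(p) + (1-y)·ln(1-p)]
= -0 - 1·ln(1-0.478)
= -ln(0.522) = 0.6501

0.6501


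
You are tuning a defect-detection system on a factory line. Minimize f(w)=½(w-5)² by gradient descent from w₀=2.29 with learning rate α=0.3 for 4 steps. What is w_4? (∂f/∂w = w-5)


step 1: grad = 2.29-5 = -2.71; w = 2.29 - 0.3·(-2.71) = 3.103
step 2: grad = 3.103-5 = -1.897; w = 3.103 - 0.3·(-1.897) = 3.6721
step 3: grad = 3.6721-5 = -1.3279; w = 3.6721 - 0.3·(-1.3279) = 4.07047
step 4: grad = 4.07047-5 = -0.92953; w = 4.07047 - 0.3·(-0.92953) = 4.349329

4.349329


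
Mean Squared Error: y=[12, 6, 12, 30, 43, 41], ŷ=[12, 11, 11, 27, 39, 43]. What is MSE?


Squared errors: (12-12)²=0, (6-11)²=25, (12-11)²=1, (30-27)²=9, (43-39)²=16, (41-43)²=4
Sum = 55
MSE = 55/6 = 55/6

55/6


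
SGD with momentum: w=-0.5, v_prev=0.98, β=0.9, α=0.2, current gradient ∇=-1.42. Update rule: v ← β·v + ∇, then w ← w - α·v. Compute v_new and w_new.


v_new = 0.9·0.98 - 1.42 = 0.882 - 1.42 = -0.538
w_new = -0.5 - 0.2·-0.538 = -0.5 + 0.1076 = -0.3924

v_new=-0.538, w_new=-0.3924


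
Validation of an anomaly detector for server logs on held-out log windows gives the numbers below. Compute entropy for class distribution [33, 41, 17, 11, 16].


Probabilities: [33/118, 41/118, 17/118, 11/118, 16/118] ≈ [0.2797, 0.3475, 0.1441, 0.0932, 0.1356]
H = -((33/118)·log₂(33/118) + (41/118)·log₂(41/118) + (17/118)·log₂(17/118) + (11/118)·log₂(11/118) + (16/118)·log₂(16/118))
  = 2.1567 bits

2.1567 bits


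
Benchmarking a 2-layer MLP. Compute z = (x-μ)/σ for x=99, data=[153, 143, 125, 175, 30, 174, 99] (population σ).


μ = 128.4286, σ = 47.2497
z = (99 - 128.4286)/47.2497 = -0.6228

-0.6228


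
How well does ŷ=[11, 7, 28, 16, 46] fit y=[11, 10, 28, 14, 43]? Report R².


ȳ = 21.2
SS_res = Σ(y-ŷ)² = 22
SS_tot = Σ(y-ȳ)² = 802.8
R² = 1 - SS_res/SS_tot = 1 - 0.0274 = 0.9726

0.9726


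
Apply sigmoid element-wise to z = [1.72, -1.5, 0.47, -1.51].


σ(1.72) = 1/(1+e^-1.72) = 0.8481
σ(-1.5) = 1/(1+e^1.5) = 0.1824
σ(0.47) = 1/(1+e^-0.47) = 0.6154
σ(-1.51) = 1/(1+e^1.51) = 0.1809
result = [0.8481, 0.1824, 0.6154, 0.1809]

[0.8481, 0.1824, 0.6154, 0.1809]


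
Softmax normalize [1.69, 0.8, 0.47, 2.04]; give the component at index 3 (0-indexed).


Exponentials: e^1.69=5.4195, e^0.8=2.2255, e^0.47=1.6, e^2.04=7.6906
Sum = 16.9356
Softmax = [0.32, 0.1314, 0.0945, 0.4541]
p[3] = 7.6906/16.9356 = 0.4541

0.4541


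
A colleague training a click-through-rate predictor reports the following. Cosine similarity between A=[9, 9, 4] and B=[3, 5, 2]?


A·B = 9·3 + 9·5 + 4·2 = 80
‖A‖ = √178 = 13.3417, ‖B‖ = √38 = 6.1644
cos = 80/(√178·√38) = 80/√6764 = 0.9727

0.9727


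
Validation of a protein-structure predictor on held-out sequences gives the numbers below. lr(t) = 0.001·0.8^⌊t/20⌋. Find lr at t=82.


n_drops = ⌊82/20⌋ = 4
lr = 0.001·0.8^4 = 0.001·0.4096 = 0.0004096

0.0004096


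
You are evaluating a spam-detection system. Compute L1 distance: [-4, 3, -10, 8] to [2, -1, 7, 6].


d = |-4-2| + |3+ 1| + |-10-7| + |8-6|
  = 6 + 4 + 17 + 2
  = 29

29


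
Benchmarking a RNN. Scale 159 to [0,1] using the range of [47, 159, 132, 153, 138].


min=47, max=159
(159-47)/(159-47) = 112/112 = 1.0

1.0


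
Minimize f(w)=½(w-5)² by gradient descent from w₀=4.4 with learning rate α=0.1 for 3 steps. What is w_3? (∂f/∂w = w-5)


step 1: grad = 4.4-5 = -0.6; w = 4.4 - 0.1·(-0.6) = 4.46
step 2: grad = 4.46-5 = -0.54; w = 4.46 - 0.1·(-0.54) = 4.514
step 3: grad = 4.514-5 = -0.486; w = 4.514 - 0.1·(-0.486) = 4.5626

4.5626


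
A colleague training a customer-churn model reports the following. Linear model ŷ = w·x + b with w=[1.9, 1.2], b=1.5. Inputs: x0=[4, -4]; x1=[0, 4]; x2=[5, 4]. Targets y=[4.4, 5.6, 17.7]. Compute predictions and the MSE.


ŷ0 = (1.9)·(4) + (1.2)·(-4) + 1.5 = 4.3
ŷ1 = (1.9)·(0) + (1.2)·(4) + 1.5 = 6.3
ŷ2 = (1.9)·(5) + (1.2)·(4) + 1.5 = 15.8
errors² = [0.01, 0.49, 3.61]
MSE = 4.1100/3 = 1.37

1.37


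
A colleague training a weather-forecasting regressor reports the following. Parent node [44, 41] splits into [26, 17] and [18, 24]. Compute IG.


Parent = [44, 41], H_parent = 0.9991
H_left = 0.9682 (n=43), H_right = 0.9852 (n=42)
H_children = (43/85)·0.9682 + (42/85)·0.9852 = 0.9766
IG = 0.9991 - 0.9766 = 0.0225

0.0225


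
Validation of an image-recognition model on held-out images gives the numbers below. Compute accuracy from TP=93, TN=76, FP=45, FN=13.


Accuracy = (TP+TN)/(TP+TN+FP+FN)
= (93+76)/(227)
= 169/227 = 74.45%

74.45%


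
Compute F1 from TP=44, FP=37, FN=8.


Precision = 44/81 = 0.5432
Recall = 44/52 = 0.8462
F1 = 2·P·R/(P+R) = 2·TP/(2·TP+FP+FN) = 88/(88+37+8) = 88/133 = 0.6617

0.6617


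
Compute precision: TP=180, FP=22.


Precision = TP/(TP+FP)
= 180/(180+22)
= 180/202 = 89.11%

89.11%


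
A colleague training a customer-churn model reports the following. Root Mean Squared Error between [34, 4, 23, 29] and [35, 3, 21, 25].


MSE = 22/4 = 5.5
RMSE = √(22/4) = 2.3452

2.3452


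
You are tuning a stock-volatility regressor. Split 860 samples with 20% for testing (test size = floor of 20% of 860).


Test = ⌊860·20/100⌋ = 172
Train = 860 - 172 = 688

Train: 688, Test: 172


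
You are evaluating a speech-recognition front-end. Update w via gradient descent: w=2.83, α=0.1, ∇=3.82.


w_new = w - α·∇
= 2.83 - 0.1·3.82
= 2.83 - 0.382
= 2.448

2.448


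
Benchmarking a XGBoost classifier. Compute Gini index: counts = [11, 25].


Probabilities: [11/36, 25/36] ≈ [0.3056, 0.6944]
Σpᵢ² = (121 + 625)/36² = 746/1296
Gini = 1 - Σpᵢ² = 1 - 746/1296 = 0.4244

0.4244


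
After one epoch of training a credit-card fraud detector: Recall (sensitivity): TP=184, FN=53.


Recall = TP/(TP+FN)
= 184/(184+53)
= 184/237 = 77.64%

77.64%


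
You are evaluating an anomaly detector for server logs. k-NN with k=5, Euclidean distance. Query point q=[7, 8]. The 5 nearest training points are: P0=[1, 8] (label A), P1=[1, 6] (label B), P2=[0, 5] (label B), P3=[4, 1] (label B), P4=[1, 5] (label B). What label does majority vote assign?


d(q,P0) = 6.0  (label A)
d(q,P1) = 6.3246  (label B)
d(q,P2) = 7.6158  (label B)
d(q,P3) = 7.6158  (label B)
d(q,P4) = 6.7082  (label B)
Votes: A=1, B=4
Majority → B

B


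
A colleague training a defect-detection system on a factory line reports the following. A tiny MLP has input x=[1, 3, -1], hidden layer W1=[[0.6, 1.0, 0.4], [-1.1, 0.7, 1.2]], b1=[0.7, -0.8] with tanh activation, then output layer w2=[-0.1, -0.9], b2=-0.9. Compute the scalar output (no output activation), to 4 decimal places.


z1[0] = (0.6)·(1) + (1.0)·(3) + (0.4)·(-1) + 0.7 = 3.9
z1[1] = (-1.1)·(1) + (0.7)·(3) + (1.2)·(-1) - 0.8 = -1.0
h = tanh(z1) = [0.9992, -0.7616]
output = (-0.1)·(0.9992) + (-0.9)·(-0.7616) - 0.9 = -0.3145

-0.3145


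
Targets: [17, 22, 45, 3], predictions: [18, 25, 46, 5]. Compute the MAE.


Absolute errors: |17-18|=1, |22-25|=3, |45-46|=1, |3-5|=2
Sum = 7
MAE = 7/4 = 7/4

7/4


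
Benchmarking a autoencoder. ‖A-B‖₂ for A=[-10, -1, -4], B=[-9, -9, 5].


d = √((-10+ 9)² + (-1+ 9)² + (-4-5)²)
  = √(1 + 64 + 81)
  = √146 = 12.083

12.083


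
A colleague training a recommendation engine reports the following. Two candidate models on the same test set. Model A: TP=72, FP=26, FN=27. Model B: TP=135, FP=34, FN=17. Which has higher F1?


Model A: P=72/98=0.7347, R=72/99=0.7273, F1=2PR/(P+R)=2TP/(2TP+FP+FN)=144/197=0.731
Model B: P=135/169=0.7988, R=135/152=0.8882, F1=2PR/(P+R)=2TP/(2TP+FP+FN)=270/321=0.8411
0.731 < 0.8411 → Model B

Model B


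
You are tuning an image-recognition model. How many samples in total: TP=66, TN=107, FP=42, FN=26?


Total = TP + TN + FP + FN
= 66 + 107 + 42 + 26
= 241
(Predicted positive: 108, predicted negative: 133)

241


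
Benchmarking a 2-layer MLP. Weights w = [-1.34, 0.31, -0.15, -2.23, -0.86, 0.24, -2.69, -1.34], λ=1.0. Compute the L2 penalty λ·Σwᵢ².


‖w‖₂² = (-1.34)² + (0.31)² + (-0.15)² + (-2.23)² + (-0.86)² + (0.24)² + (-2.69)² + (-1.34)²
     = 1.7956 + 0.0961 + 0.0225 + 4.9729 + 0.7396 + 0.0576 + 7.2361 + 1.7956
     = 16.716
λ·‖w‖₂² = 1.0·16.716 = 16.716

16.716


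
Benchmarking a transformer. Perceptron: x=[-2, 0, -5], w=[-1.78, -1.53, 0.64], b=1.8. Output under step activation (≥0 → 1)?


z = (-2)·(-1.78) + (0)·(-1.53) + (-5)·(0.64) + 1.8
  = 2.16
step(z) = 1 (z≥0)

1


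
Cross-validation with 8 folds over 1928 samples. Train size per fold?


Fold size = 1928/8 = 241
Training per fold = 1928 - 241 = 1687

1687


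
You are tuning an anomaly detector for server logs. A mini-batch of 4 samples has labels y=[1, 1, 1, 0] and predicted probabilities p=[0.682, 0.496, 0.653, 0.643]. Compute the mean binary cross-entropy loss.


L[0] = -ln(0.682) = 0.3827
L[1] = -ln(0.496) = 0.7012
L[2] = -ln(0.653) = 0.4262
L[3] = -ln(1-0.643) = -ln(0.357) = 1.03
mean = (0.3827 + 0.7012 + 0.4262 + 1.03)/4 = 0.635

0.635


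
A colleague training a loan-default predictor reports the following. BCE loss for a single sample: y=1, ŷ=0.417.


BCE = -[y·ln(p) + (1-y)·ln(1-p)]
= -1·ln(0.417) - 0
= -ln(0.417) = 0.8747

0.8747


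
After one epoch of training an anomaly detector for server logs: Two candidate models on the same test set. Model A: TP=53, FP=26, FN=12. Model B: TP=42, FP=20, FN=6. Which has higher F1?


Model A: P=53/79=0.6709, R=53/65=0.8154, F1=2PR/(P+R)=2TP/(2TP+FP+FN)=106/144=0.7361
Model B: P=42/62=0.6774, R=42/48=0.875, F1=2PR/(P+R)=2TP/(2TP+FP+FN)=84/110=0.7636
0.7361 < 0.7636 → Model B

Model B


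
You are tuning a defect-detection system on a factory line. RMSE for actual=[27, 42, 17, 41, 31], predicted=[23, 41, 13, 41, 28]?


MSE = 42/5 = 8.4
RMSE = √(42/5) = 2.8983

2.8983


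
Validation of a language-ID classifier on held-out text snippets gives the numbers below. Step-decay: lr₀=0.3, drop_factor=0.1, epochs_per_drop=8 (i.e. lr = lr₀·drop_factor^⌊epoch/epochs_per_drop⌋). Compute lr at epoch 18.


n_drops = ⌊18/8⌋ = 2
lr = 0.3·0.1^2 = 0.3·0.01 = 0.003

0.003


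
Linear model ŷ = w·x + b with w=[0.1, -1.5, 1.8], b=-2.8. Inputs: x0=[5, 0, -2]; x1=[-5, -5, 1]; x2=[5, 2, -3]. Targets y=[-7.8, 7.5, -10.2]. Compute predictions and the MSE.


ŷ0 = (0.1)·(5) + (-1.5)·(0) + (1.8)·(-2) - 2.8 = -5.9
ŷ1 = (0.1)·(-5) + (-1.5)·(-5) + (1.8)·(1) - 2.8 = 6.0
ŷ2 = (0.1)·(5) + (-1.5)·(2) + (1.8)·(-3) - 2.8 = -10.7
errors² = [3.61, 2.25, 0.25]
MSE = 6.1100/3 = 2.0367

2.0367


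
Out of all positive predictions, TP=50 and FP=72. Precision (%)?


Precision = TP/(TP+FP)
= 50/(50+72)
= 50/122 = 40.98%

40.98%


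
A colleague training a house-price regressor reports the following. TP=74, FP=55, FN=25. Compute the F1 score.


Precision = 74/129 = 0.5736
Recall = 74/99 = 0.7475
F1 = 2·P·R/(P+R) = 2·TP/(2·TP+FP+FN) = 148/(148+55+25) = 148/228 = 0.6491

0.6491


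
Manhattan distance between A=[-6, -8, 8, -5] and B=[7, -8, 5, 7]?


d = |-6-7| + |-8+ 8| + |8-5| + |-5-7|
  = 13 + 0 + 3 + 12
  = 28

28


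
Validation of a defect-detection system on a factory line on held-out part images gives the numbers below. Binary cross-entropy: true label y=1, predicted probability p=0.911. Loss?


BCE = -[y·ln(p) + (1-y)·ln(1-p)]
= -1·ln(0.911) - 0
= -ln(0.911) = 0.0932

0.0932


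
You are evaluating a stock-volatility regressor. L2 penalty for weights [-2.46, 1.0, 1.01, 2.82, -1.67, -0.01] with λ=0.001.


‖w‖₂² = (-2.46)² + (1.0)² + (1.01)² + (2.82)² + (-1.67)² + (-0.01)²
     = 6.0516 + 1 + 1.0201 + 7.9524 + 2.7889 + 0.0001
     = 18.8131
λ·‖w‖₂² = 0.001·18.8131 = 0.018813

0.018813


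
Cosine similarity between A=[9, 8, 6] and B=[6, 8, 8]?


A·B = 9·6 + 8·8 + 6·8 = 166
‖A‖ = √181 = 13.4536, ‖B‖ = √164 = 12.8062
cos = 166/(√181·√164) = 166/√29684 = 0.9635

0.9635


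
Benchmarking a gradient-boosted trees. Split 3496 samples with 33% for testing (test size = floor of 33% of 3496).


Test = ⌊3496·33/100⌋ = 1153
Train = 3496 - 1153 = 2343

Train: 2343, Test: 1153


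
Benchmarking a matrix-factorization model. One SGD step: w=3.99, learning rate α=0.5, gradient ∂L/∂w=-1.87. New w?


w_new = w - α·∇
= 3.99 - 0.5·-1.87
= 3.99 + 0.935
= 4.925

4.925


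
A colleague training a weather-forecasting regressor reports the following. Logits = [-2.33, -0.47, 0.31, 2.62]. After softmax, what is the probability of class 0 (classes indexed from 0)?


Exponentials: e^-2.33=0.0973, e^-0.47=0.625, e^0.31=1.3634, e^2.62=13.7357
Sum = 15.8214
Softmax = [0.0061, 0.0395, 0.0862, 0.8682]
p[0] = 0.0973/15.8214 = 0.0061

0.0061


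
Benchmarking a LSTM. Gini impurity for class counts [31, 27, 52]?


Probabilities: [31/110, 27/110, 52/110] ≈ [0.2818, 0.2455, 0.4727]
Σpᵢ² = (961 + 729 + 2704)/110² = 4394/12100
Gini = 1 - Σpᵢ² = 1 - 4394/12100 = 0.6369

0.6369


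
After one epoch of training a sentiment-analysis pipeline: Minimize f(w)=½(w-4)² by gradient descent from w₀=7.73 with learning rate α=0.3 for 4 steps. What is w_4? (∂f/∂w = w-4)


step 1: grad = 7.73-4 = 3.73; w = 7.73 - 0.3·(3.73) = 6.611
step 2: grad = 6.611-4 = 2.611; w = 6.611 - 0.3·(2.611) = 5.8277
step 3: grad = 5.8277-4 = 1.8277; w = 5.8277 - 0.3·(1.8277) = 5.27939
step 4: grad = 5.27939-4 = 1.27939; w = 5.27939 - 0.3·(1.27939) = 4.895573

4.895573


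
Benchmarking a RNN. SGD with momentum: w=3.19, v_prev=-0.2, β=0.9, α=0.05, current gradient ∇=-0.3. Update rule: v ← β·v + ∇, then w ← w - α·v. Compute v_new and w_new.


v_new = 0.9·-0.2 - 0.3 = -0.18 - 0.3 = -0.48
w_new = 3.19 - 0.05·-0.48 = 3.19 + 0.024 = 3.214

v_new=-0.48, w_new=3.214


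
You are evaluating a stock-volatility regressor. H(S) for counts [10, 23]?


Probabilities: [10/33, 23/33] ≈ [0.303, 0.697]
H = -((10/33)·log₂(10/33) + (23/33)·log₂(23/33))
  = 0.885 bits

0.885 bits


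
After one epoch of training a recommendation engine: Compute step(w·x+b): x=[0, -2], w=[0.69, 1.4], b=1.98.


z = (0)·(0.69) + (-2)·(1.4) + 1.98
  = -0.82
step(z) = 0 (z<0)

0


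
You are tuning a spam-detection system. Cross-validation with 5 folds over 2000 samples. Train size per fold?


Fold size = 2000/5 = 400
Training per fold = 2000 - 400 = 1600

1600


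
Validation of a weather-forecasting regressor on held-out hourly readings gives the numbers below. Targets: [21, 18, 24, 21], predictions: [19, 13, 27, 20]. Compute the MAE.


Absolute errors: |21-19|=2, |18-13|=5, |24-27|=3, |21-20|=1
Sum = 11
MAE = 11/4 = 11/4

11/4


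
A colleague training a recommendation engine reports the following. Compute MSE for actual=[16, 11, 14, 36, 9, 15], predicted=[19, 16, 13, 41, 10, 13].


Squared errors: (16-19)²=9, (11-16)²=25, (14-13)²=1, (36-41)²=25, (9-10)²=1, (15-13)²=4
Sum = 65
MSE = 65/6 = 65/6

65/6


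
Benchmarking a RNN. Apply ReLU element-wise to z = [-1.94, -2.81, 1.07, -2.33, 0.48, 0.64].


ReLU(-1.94) = max(0, -1.94) = 0.0
ReLU(-2.81) = max(0, -2.81) = 0.0
ReLU(1.07) = max(0, 1.07) = 1.07
ReLU(-2.33) = max(0, -2.33) = 0.0
ReLU(0.48) = max(0, 0.48) = 0.48
ReLU(0.64) = max(0, 0.64) = 0.64
result = [0.0, 0.0, 1.07, 0.0, 0.48, 0.64]

[0.0, 0.0, 1.07, 0.0, 0.48, 0.64]


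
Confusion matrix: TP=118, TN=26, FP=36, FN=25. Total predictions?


Total = TP + TN + FP + FN
= 118 + 26 + 36 + 25
= 205
(Predicted positive: 154, predicted negative: 51)

205


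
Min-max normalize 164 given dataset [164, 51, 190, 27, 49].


min=27, max=190
(164-27)/(190-27) = 137/163 = 0.8405

0.8405


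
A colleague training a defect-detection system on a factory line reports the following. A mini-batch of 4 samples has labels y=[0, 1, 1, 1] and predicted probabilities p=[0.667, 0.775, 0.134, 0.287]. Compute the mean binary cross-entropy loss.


L[0] = -ln(1-0.667) = -ln(0.333) = 1.0996
L[1] = -ln(0.775) = 0.2549
L[2] = -ln(0.134) = 2.0099
L[3] = -ln(0.287) = 1.2483
mean = (1.0996 + 0.2549 + 2.0099 + 1.2483)/4 = 1.1532

1.1532


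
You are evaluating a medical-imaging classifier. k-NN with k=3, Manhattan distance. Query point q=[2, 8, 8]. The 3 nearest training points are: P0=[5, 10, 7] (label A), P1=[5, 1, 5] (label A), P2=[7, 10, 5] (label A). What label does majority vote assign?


d(q,P0) = 6  (label A)
d(q,P1) = 13  (label A)
d(q,P2) = 10  (label A)
Votes: A=3, B=0
Majority → A

A


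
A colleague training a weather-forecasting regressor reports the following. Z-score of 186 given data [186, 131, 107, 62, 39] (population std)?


μ = 105, σ = 51.8575
z = (186 - 105)/51.8575 = 1.562

1.562


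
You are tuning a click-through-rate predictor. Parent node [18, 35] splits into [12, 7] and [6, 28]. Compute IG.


Parent = [18, 35], H_parent = 0.9245
H_left = 0.9495 (n=19), H_right = 0.6723 (n=34)
H_children = (19/53)·0.9495 + (34/53)·0.6723 = 0.7717
IG = 0.9245 - 0.7717 = 0.1528

0.1528


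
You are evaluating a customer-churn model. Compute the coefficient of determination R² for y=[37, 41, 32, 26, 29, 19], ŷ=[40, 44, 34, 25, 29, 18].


ȳ = 30.6667
SS_res = Σ(y-ŷ)² = 24
SS_tot = Σ(y-ȳ)² = 309.33
R² = 1 - SS_res/SS_tot = 1 - 0.0776 = 0.9224

0.9224


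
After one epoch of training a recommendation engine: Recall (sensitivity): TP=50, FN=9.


Recall = TP/(TP+FN)
= 50/(50+9)
= 50/59 = 84.75%

84.75%


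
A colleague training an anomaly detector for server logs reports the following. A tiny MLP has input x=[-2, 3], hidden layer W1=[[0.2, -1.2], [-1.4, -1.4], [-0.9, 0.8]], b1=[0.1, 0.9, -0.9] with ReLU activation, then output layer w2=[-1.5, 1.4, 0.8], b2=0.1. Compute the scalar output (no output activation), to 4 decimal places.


z1[0] = (0.2)·(-2) + (-1.2)·(3) + 0.1 = -3.9
z1[1] = (-1.4)·(-2) + (-1.4)·(3) + 0.9 = -0.5
z1[2] = (-0.9)·(-2) + (0.8)·(3) - 0.9 = 3.3
h = ReLU(z1) = [0.0, 0.0, 3.3]
output = (-1.5)·(0.0) + (1.4)·(0.0) + (0.8)·(3.3) + 0.1 = 2.74

2.74


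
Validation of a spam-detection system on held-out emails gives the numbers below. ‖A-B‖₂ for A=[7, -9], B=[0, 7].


d = √((7-0)² + (-9-7)²)
  = √(49 + 256)
  = √305 = 17.4642

17.4642


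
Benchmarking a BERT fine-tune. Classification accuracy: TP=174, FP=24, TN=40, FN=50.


Accuracy = (TP+TN)/(TP+TN+FP+FN)
= (174+40)/(288)
= 214/288 = 74.31%

74.31%


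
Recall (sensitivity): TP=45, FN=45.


Recall = TP/(TP+FN)
= 45/(45+45)
= 45/90 = 50.0%

50.0%


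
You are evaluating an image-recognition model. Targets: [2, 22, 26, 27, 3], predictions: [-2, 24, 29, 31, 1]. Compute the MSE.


Squared errors: (2+ 2)²=16, (22-24)²=4, (26-29)²=9, (27-31)²=16, (3-1)²=4
Sum = 49
MSE = 49/5 = 49/5

49/5


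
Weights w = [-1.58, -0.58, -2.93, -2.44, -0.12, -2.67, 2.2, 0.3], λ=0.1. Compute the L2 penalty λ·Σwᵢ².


‖w‖₂² = (-1.58)² + (-0.58)² + (-2.93)² + (-2.44)² + (-0.12)² + (-2.67)² + (2.2)² + (0.3)²
     = 2.4964 + 0.3364 + 8.5849 + 5.9536 + 0.0144 + 7.1289 + 4.84 + 0.09
     = 29.4446
λ·‖w‖₂² = 0.1·29.4446 = 2.94446

2.94446


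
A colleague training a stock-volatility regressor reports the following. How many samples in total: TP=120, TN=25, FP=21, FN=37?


Total = TP + TN + FP + FN
= 120 + 25 + 21 + 37
= 203
(Predicted positive: 141, predicted negative: 62)

203


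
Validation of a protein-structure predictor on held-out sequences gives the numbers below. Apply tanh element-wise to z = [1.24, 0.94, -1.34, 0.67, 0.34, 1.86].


tanh(1.24) = 0.8455
tanh(0.94) = 0.7352
tanh(-1.34) = -0.8717
tanh(0.67) = 0.585
tanh(0.34) = 0.3275
tanh(1.86) = 0.9527
result = [0.8455, 0.7352, -0.8717, 0.585, 0.3275, 0.9527]

[0.8455, 0.7352, -0.8717, 0.585, 0.3275, 0.9527]


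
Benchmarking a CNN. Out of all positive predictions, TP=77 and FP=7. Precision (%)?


Precision = TP/(TP+FP)
= 77/(77+7)
= 77/84 = 91.67%

91.67%


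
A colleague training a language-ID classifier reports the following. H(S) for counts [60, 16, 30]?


Probabilities: [60/106, 16/106, 30/106] ≈ [0.566, 0.1509, 0.283]
H = -((60/106)·log₂(60/106) + (16/106)·log₂(16/106) + (30/106)·log₂(30/106))
  = 1.3919 bits

1.3919 bits


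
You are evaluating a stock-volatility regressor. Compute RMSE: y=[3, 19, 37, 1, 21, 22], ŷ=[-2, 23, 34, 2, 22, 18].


MSE = 68/6 = 11.3333
RMSE = √(68/6) = 3.3665

3.3665


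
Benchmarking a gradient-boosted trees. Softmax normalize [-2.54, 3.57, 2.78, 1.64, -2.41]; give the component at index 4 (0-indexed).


Exponentials: e^-2.54=0.0789, e^3.57=35.5166, e^2.78=16.119, e^1.64=5.1552, e^-2.41=0.0898
Sum = 56.9595
Softmax = [0.0014, 0.6235, 0.283, 0.0905, 0.0016]
p[4] = 0.0898/56.9595 = 0.0016

0.0016


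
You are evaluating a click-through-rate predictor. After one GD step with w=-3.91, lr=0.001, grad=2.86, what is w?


w_new = w - α·∇
= -3.91 - 0.001·2.86
= -3.91 - 0.00286
= -3.91286

-3.91286


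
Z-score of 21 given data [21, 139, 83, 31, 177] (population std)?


μ = 90.2, σ = 60.4331
z = (21 - 90.2)/60.4331 = -1.1451

-1.1451


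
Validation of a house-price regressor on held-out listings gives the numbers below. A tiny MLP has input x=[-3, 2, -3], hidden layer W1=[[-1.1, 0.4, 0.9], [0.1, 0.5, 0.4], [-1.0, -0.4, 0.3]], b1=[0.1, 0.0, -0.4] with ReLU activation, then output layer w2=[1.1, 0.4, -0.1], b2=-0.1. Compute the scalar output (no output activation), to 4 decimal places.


z1[0] = (-1.1)·(-3) + (0.4)·(2) + (0.9)·(-3) + 0.1 = 1.5
z1[1] = (0.1)·(-3) + (0.5)·(2) + (0.4)·(-3) + 0.0 = -0.5
z1[2] = (-1.0)·(-3) + (-0.4)·(2) + (0.3)·(-3) - 0.4 = 0.9
h = ReLU(z1) = [1.5, 0.0, 0.9]
output = (1.1)·(1.5) + (0.4)·(0.0) + (-0.1)·(0.9) - 0.1 = 1.46

1.46
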